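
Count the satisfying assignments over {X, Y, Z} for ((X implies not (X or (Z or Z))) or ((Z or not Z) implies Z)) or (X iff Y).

Initial set: {(((X implies not (X or (Z or Z))) or ((Z or not Z) implies Z)) or (X iff Y))}.
(((X implies not (X or (Z or Z))) or ((Z or not Z) implies Z)) or (X iff Y)): β-rule — branch into ((X implies not (X or (Z or Z))) or ((Z or not Z) implies Z))  //  (X iff Y).
  branch 1 (add ((X implies not (X or (Z or Z))) or ((Z or not Z) implies Z))):
    ((X implies not (X or (Z or Z))) or ((Z or not Z) implies Z)): β-rule — branch into (X implies not (X or (Z or Z)))  //  ((Z or not Z) implies Z).
      branch 1.1 (add (X implies not (X or (Z or Z)))):
        (X implies not (X or (Z or Z))): β-rule — branch into not X  //  not (X or (Z or Z)).
          branch 1.1.1 (add not X):
            ○ open, literals {X=F}.
          branch 1.1.2 (add not (X or (Z or Z))):
            not (X or (Z or Z)): α-rule — add not X, not (Z or Z).
            not (Z or Z): α-rule — add not Z, not Z.
            ○ open, literals {X=F, Z=F}.
      branch 1.2 (add ((Z or not Z) implies Z)):
        ((Z or not Z) implies Z): β-rule — branch into not (Z or not Z)  //  Z.
          branch 1.2.1 (add not (Z or not Z)):
            not (Z or not Z): α-rule — add not Z, not not Z.
            × closes — contains both Z and not Z.
          branch 1.2.2 (add Z):
            ○ open, literals {Z=T}.
  branch 2 (add (X iff Y)):
    (X iff Y): β-rule — branch into X, Y  //  not X, not Y.
      branch 2.1 (add X, Y):
        ○ open, literals {X=T, Y=T}.
      branch 2.2 (add not X, not Y):
        ○ open, literals {X=F, Y=F}.
1 branch closed, 5 open.
Each open branch fixes some atoms; the unmentioned ones are free. Counting distinct full assignments: branch {X=F} (Y, Z) contributes 4 new; branch {X=F, Z=F} (Y) contributes 0 new; branch {Z=T} (X, Y) contributes 2 new; branch {X=T, Y=T} (Z) contributes 1 new; branch {X=F, Y=F} (Z) contributes 0 new. Total: 7.

7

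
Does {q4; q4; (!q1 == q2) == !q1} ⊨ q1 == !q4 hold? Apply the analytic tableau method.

Initial set: {q4; q4; ((!q1 == q2) == !q1); !(q1 == !q4)}.
((!q1 == q2) == !q1): β-rule — branch into (!q1 == q2), !q1  //  !(!q1 == q2), !!q1.
  branch 1 (add (!q1 == q2), !q1):
    !(q1 == !q4): β-rule — branch into q1, !!q4  //  !q1, !q4.
      branch 1.1 (add q1, !!q4):
        × closes — contains both q1 and !q1.
      branch 1.2 (add !q1, !q4):
        × closes — contains both q4 and !q4.
  branch 2 (add !(!q1 == q2), !!q1):
    !(q1 == !q4): β-rule — branch into q1, !!q4  //  !q1, !q4.
      branch 2.1 (add q1, !!q4):
        !(!q1 == q2): β-rule — branch into !q1, !q2  //  !!q1, q2.
          branch 2.1.1 (add !q1, !q2):
            × closes — contains both q1 and !q1.
          branch 2.1.2 (add !!q1, q2):
            ○ open, literals {q1=T, q2=T, q4=T}.
      branch 2.2 (add !q1, !q4):
        × closes — contains both q1 and !q1.
4 branches closed, 1 open.
An open branch gives a countermodel: q1=T, q2=T, q4=T (unmentioned atoms arbitrary); the premises hold there but the conclusion fails.

No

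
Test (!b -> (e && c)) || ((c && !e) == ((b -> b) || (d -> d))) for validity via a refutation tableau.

Assume the negation and expand:
Initial set: {!((!b -> (e && c)) || ((c && !e) == ((b -> b) || (d -> d))))}.
!((!b -> (e && c)) || ((c && !e) == ((b -> b) || (d -> d)))): α-rule — add !(!b -> (e && c)), !((c && !e) == ((b -> b) || (d -> d))).
!(!b -> (e && c)): α-rule — add !b, !(e && c).
!((c && !e) == ((b -> b) || (d -> d))): β-rule — branch into (c && !e), !((b -> b) || (d -> d))  //  !(c && !e), ((b -> b) || (d -> d)).
  branch 1 (add (c && !e), !((b -> b) || (d -> d))):
    (c && !e): α-rule — add c, !e.
    !((b -> b) || (d -> d)): α-rule — add !(b -> b), !(d -> d).
    !(b -> b): α-rule — add b, !b.
    × closes — contains both b and !b.
  branch 2 (add !(c && !e), ((b -> b) || (d -> d))):
    !(e && c): β-rule — branch into !e  //  !c.
      branch 2.1 (add !e):
        !(c && !e): β-rule — branch into !c  //  !!e.
          branch 2.1.1 (add !c):
            ((b -> b) || (d -> d)): β-rule — branch into (b -> b)  //  (d -> d).
              branch 2.1.1.1 (add (b -> b)):
                (b -> b): β-rule — branch into !b  //  b.
                  branch 2.1.1.1.1 (add !b):
                    ○ open, literals {b=false, c=false, e=false}.
                  branch 2.1.1.1.2 (add b):
                    × closes — contains both b and !b.
              branch 2.1.1.2 (add (d -> d)):
                (d -> d): β-rule — branch into !d  //  d.
                  branch 2.1.1.2.1 (add !d):
                    ○ open, literals {b=false, c=false, d=false, e=false}.
                  branch 2.1.1.2.2 (add d):
                    ○ open, literals {b=false, c=false, d=true, e=false}.
          branch 2.1.2 (add !!e):
            × closes — contains both e and !e.
      branch 2.2 (add !c):
        !(c && !e): β-rule — branch into !c  //  !!e.
          branch 2.2.1 (add !c):
            ((b -> b) || (d -> d)): β-rule — branch into (b -> b)  //  (d -> d).
              branch 2.2.1.1 (add (b -> b)):
                (b -> b): β-rule — branch into !b  //  b.
                  branch 2.2.1.1.1 (add !b):
                    ○ open, literals {b=false, c=false}.
                  branch 2.2.1.1.2 (add b):
                    × closes — contains both b and !b.
              branch 2.2.1.2 (add (d -> d)):
                (d -> d): β-rule — branch into !d  //  d.
                  branch 2.2.1.2.1 (add !d):
                    ○ open, literals {b=false, c=false, d=false}.
                  branch 2.2.1.2.2 (add d):
                    ○ open, literals {b=false, c=false, d=true}.
          branch 2.2.2 (add !!e):
            ((b -> b) || (d -> d)): β-rule — branch into (b -> b)  //  (d -> d).
              branch 2.2.2.1 (add (b -> b)):
                (b -> b): β-rule — branch into !b  //  b.
                  branch 2.2.2.1.1 (add !b):
                    ○ open, literals {b=false, c=false, e=true}.
                  branch 2.2.2.1.2 (add b):
                    × closes — contains both b and !b.
              branch 2.2.2.2 (add (d -> d)):
                (d -> d): β-rule — branch into !d  //  d.
                  branch 2.2.2.2.1 (add !d):
                    ○ open, literals {b=false, c=false, d=false, e=true}.
                  branch 2.2.2.2.2 (add d):
                    ○ open, literals {b=false, c=false, d=true, e=true}.
5 branches closed, 9 open.
An open branch gives a countermodel: b=false, c=false, e=false (unmentioned atoms arbitrary); under it the original formula is false.

Not valid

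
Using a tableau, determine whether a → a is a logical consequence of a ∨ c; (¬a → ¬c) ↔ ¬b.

Yes

Initial set: {(a ∨ c); ((¬a → ¬c) ↔ ¬b); ¬(a → a)}.
¬(a → a): α-rule — add a, ¬a.
× closes — contains both a and ¬a.
All 1 branch closes.
Every branch closed, so the premises entail the conclusion.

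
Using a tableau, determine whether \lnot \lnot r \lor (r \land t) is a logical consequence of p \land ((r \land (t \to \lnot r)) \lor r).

Yes

Initial set: {(p \land ((r \land (t \to \lnot r)) \lor r)); \lnot (\lnot \lnot r \lor (r \land t))}.
(p \land ((r \land (t \to \lnot r)) \lor r)): α-rule — add p, ((r \land (t \to \lnot r)) \lor r).
\lnot (\lnot \lnot r \lor (r \land t)): α-rule — add \lnot \lnot \lnot r, \lnot (r \land t).
\lnot \lnot \lnot r: drop double negation, giving \lnot r.
((r \land (t \to \lnot r)) \lor r): β-rule — branch into (r \land (t \to \lnot r))  //  r.
  branch 1 (add (r \land (t \to \lnot r))):
    (r \land (t \to \lnot r)): α-rule — add r, (t \to \lnot r).
    × closes — contains both r and \lnot r.
  branch 2 (add r):
    × closes — contains both r and \lnot r.
All 2 branches close.
Every branch closed, so the premises entail the conclusion.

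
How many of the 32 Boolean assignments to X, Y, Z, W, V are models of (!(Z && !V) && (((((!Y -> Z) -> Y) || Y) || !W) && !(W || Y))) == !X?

16

Initial set: {((!(Z && !V) && (((((!Y -> Z) -> Y) || Y) || !W) && !(W || Y))) == !X)}.
((!(Z && !V) && (((((!Y -> Z) -> Y) || Y) || !W) && !(W || Y))) == !X): β-rule — branch into (!(Z && !V) && (((((!Y -> Z) -> Y) || Y) || !W) && !(W || Y))), !X  //  !(!(Z && !V) && (((((!Y -> Z) -> Y) || Y) || !W) && !(W || Y))), !!X.
  branch 1 (add (!(Z && !V) && (((((!Y -> Z) -> Y) || Y) || !W) && !(W || Y))), !X):
    (!(Z && !V) && (((((!Y -> Z) -> Y) || Y) || !W) && !(W || Y))): α-rule — add !(Z && !V), (((((!Y -> Z) -> Y) || Y) || !W) && !(W || Y)).
    (((((!Y -> Z) -> Y) || Y) || !W) && !(W || Y)): α-rule — add ((((!Y -> Z) -> Y) || Y) || !W), !(W || Y).
    !(W || Y): α-rule — add !W, !Y.
    !(Z && !V): β-rule — branch into !Z  //  !!V.
      branch 1.1 (add !Z):
        ((((!Y -> Z) -> Y) || Y) || !W): β-rule — branch into (((!Y -> Z) -> Y) || Y)  //  !W.
          branch 1.1.1 (add (((!Y -> Z) -> Y) || Y)):
            (((!Y -> Z) -> Y) || Y): β-rule — branch into ((!Y -> Z) -> Y)  //  Y.
              branch 1.1.1.1 (add ((!Y -> Z) -> Y)):
                ((!Y -> Z) -> Y): β-rule — branch into !(!Y -> Z)  //  Y.
                  branch 1.1.1.1.1 (add !(!Y -> Z)):
                    !(!Y -> Z): α-rule — add !Y, !Z.
                    ○ open, literals {W=0, X=0, Y=0, Z=0}.
                  branch 1.1.1.1.2 (add Y):
                    × closes — contains both Y and !Y.
              branch 1.1.1.2 (add Y):
                × closes — contains both Y and !Y.
          branch 1.1.2 (add !W):
            ○ open, literals {W=0, X=0, Y=0, Z=0}.
      branch 1.2 (add !!V):
        ((((!Y -> Z) -> Y) || Y) || !W): β-rule — branch into (((!Y -> Z) -> Y) || Y)  //  !W.
          branch 1.2.1 (add (((!Y -> Z) -> Y) || Y)):
            (((!Y -> Z) -> Y) || Y): β-rule — branch into ((!Y -> Z) -> Y)  //  Y.
              branch 1.2.1.1 (add ((!Y -> Z) -> Y)):
                ((!Y -> Z) -> Y): β-rule — branch into !(!Y -> Z)  //  Y.
                  branch 1.2.1.1.1 (add !(!Y -> Z)):
                    !(!Y -> Z): α-rule — add !Y, !Z.
                    ○ open, literals {V=1, W=0, X=0, Y=0, Z=0}.
                  branch 1.2.1.1.2 (add Y):
                    × closes — contains both Y and !Y.
              branch 1.2.1.2 (add Y):
                × closes — contains both Y and !Y.
          branch 1.2.2 (add !W):
            ○ open, literals {V=1, W=0, X=0, Y=0}.
  branch 2 (add !(!(Z && !V) && (((((!Y -> Z) -> Y) || Y) || !W) && !(W || Y))), !!X):
    !(!(Z && !V) && (((((!Y -> Z) -> Y) || Y) || !W) && !(W || Y))): β-rule — branch into !!(Z && !V)  //  !(((((!Y -> Z) -> Y) || Y) || !W) && !(W || Y)).
      branch 2.1 (add !!(Z && !V)):
        !!(Z && !V): α-rule — add Z, !V.
        ○ open, literals {V=0, X=1, Z=1}.
      branch 2.2 (add !(((((!Y -> Z) -> Y) || Y) || !W) && !(W || Y))):
        !(((((!Y -> Z) -> Y) || Y) || !W) && !(W || Y)): β-rule — branch into !((((!Y -> Z) -> Y) || Y) || !W)  //  !!(W || Y).
          branch 2.2.1 (add !((((!Y -> Z) -> Y) || Y) || !W)):
            !((((!Y -> Z) -> Y) || Y) || !W): α-rule — add !(((!Y -> Z) -> Y) || Y), !!W.
            !(((!Y -> Z) -> Y) || Y): α-rule — add !((!Y -> Z) -> Y), !Y.
            !((!Y -> Z) -> Y): α-rule — add (!Y -> Z), !Y.
            (!Y -> Z): β-rule — branch into !!Y  //  Z.
              branch 2.2.1.1 (add !!Y):
                × closes — contains both Y and !Y.
              branch 2.2.1.2 (add Z):
                ○ open, literals {W=1, X=1, Y=0, Z=1}.
          branch 2.2.2 (add !!(W || Y)):
            !!(W || Y): β-rule — branch into W  //  Y.
              branch 2.2.2.1 (add W):
                ○ open, literals {W=1, X=1}.
              branch 2.2.2.2 (add Y):
                ○ open, literals {X=1, Y=1}.
5 branches closed, 8 open.
Each open branch fixes some atoms; the unmentioned ones are free. Counting distinct full assignments: branch {W=0, X=0, Y=0, Z=0} (V) contributes 2 new; branch {W=0, X=0, Y=0, Z=0} (V) contributes 0 new; branch {V=1, W=0, X=0, Y=0, Z=0} (none free) contributes 0 new; branch {V=1, W=0, X=0, Y=0} (Z) contributes 1 new; branch {V=0, X=1, Z=1} (Y, W) contributes 4 new; branch {W=1, X=1, Y=0, Z=1} (V) contributes 1 new; branch {W=1, X=1} (Y, Z, V) contributes 5 new; branch {X=1, Y=1} (Z, W, V) contributes 3 new. Total: 16.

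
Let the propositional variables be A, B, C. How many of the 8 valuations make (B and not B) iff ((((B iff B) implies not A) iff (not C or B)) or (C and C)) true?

2

Initial set: {T ((B and not B) iff ((((B iff B) implies not A) iff (not C or B)) or (C and C)))}.
T ((B and not B) iff ((((B iff B) implies not A) iff (not C or B)) or (C and C))): β-rule — branch into T (B and not B), T ((((B iff B) implies not A) iff (not C or B)) or (C and C))  //  F (B and not B), F ((((B iff B) implies not A) iff (not C or B)) or (C and C)).
  branch 1 (add T (B and not B), T ((((B iff B) implies not A) iff (not C or B)) or (C and C))):
    T (B and not B): α-rule — add T B, T not B.
    × closes — contains both B and not B.
  branch 2 (add F (B and not B), F ((((B iff B) implies not A) iff (not C or B)) or (C and C))):
    F ((((B iff B) implies not A) iff (not C or B)) or (C and C)): α-rule — add F (((B iff B) implies not A) iff (not C or B)), F (C and C).
    F (B and not B): β-rule — branch into F B  //  F not B.
      branch 2.1 (add F B):
        F (((B iff B) implies not A) iff (not C or B)): β-rule — branch into T ((B iff B) implies not A), F (not C or B)  //  F ((B iff B) implies not A), T (not C or B).
          branch 2.1.1 (add T ((B iff B) implies not A), F (not C or B)):
            F (not C or B): α-rule — add F not C, F B.
            F (C and C): β-rule — branch into F C  //  F C.
              branch 2.1.1.1 (add F C):
                × closes — contains both C and not C.
              branch 2.1.1.2 (add F C):
                × closes — contains both C and not C.
          branch 2.1.2 (add F ((B iff B) implies not A), T (not C or B)):
            F ((B iff B) implies not A): α-rule — add T (B iff B), F not A.
            F (C and C): β-rule — branch into F C  //  F C.
              branch 2.1.2.1 (add F C):
                T (not C or B): β-rule — branch into T not C  //  T B.
                  branch 2.1.2.1.1 (add T not C):
                    T (B iff B): β-rule — branch into T B, T B  //  F B, F B.
                      branch 2.1.2.1.1.1 (add T B, T B):
                        × closes — contains both B and not B.
                      branch 2.1.2.1.1.2 (add F B, F B):
                        ○ open, literals {A=1, B=0, C=0}.
                  branch 2.1.2.1.2 (add T B):
                    × closes — contains both B and not B.
              branch 2.1.2.2 (add F C):
                T (not C or B): β-rule — branch into T not C  //  T B.
                  branch 2.1.2.2.1 (add T not C):
                    T (B iff B): β-rule — branch into T B, T B  //  F B, F B.
                      branch 2.1.2.2.1.1 (add T B, T B):
                        × closes — contains both B and not B.
                      branch 2.1.2.2.1.2 (add F B, F B):
                        ○ open, literals {A=1, B=0, C=0}.
                  branch 2.1.2.2.2 (add T B):
                    × closes — contains both B and not B.
      branch 2.2 (add F not B):
        F (((B iff B) implies not A) iff (not C or B)): β-rule — branch into T ((B iff B) implies not A), F (not C or B)  //  F ((B iff B) implies not A), T (not C or B).
          branch 2.2.1 (add T ((B iff B) implies not A), F (not C or B)):
            F (not C or B): α-rule — add F not C, F B.
            × closes — contains both B and not B.
          branch 2.2.2 (add F ((B iff B) implies not A), T (not C or B)):
            F ((B iff B) implies not A): α-rule — add T (B iff B), F not A.
            F (C and C): β-rule — branch into F C  //  F C.
              branch 2.2.2.1 (add F C):
                T (not C or B): β-rule — branch into T not C  //  T B.
                  branch 2.2.2.1.1 (add T not C):
                    T (B iff B): β-rule — branch into T B, T B  //  F B, F B.
                      branch 2.2.2.1.1.1 (add T B, T B):
                        ○ open, literals {A=1, B=1, C=0}.
                      branch 2.2.2.1.1.2 (add F B, F B):
                        × closes — contains both B and not B.
                  branch 2.2.2.1.2 (add T B):
                    T (B iff B): β-rule — branch into T B, T B  //  F B, F B.
                      branch 2.2.2.1.2.1 (add T B, T B):
                        ○ open, literals {A=1, B=1, C=0}.
                      branch 2.2.2.1.2.2 (add F B, F B):
                        × closes — contains both B and not B.
              branch 2.2.2.2 (add F C):
                T (not C or B): β-rule — branch into T not C  //  T B.
                  branch 2.2.2.2.1 (add T not C):
                    T (B iff B): β-rule — branch into T B, T B  //  F B, F B.
                      branch 2.2.2.2.1.1 (add T B, T B):
                        ○ open, literals {A=1, B=1, C=0}.
                      branch 2.2.2.2.1.2 (add F B, F B):
                        × closes — contains both B and not B.
                  branch 2.2.2.2.2 (add T B):
                    T (B iff B): β-rule — branch into T B, T B  //  F B, F B.
                      branch 2.2.2.2.2.1 (add T B, T B):
                        ○ open, literals {A=1, B=1, C=0}.
                      branch 2.2.2.2.2.2 (add F B, F B):
                        × closes — contains both B and not B.
12 branches closed, 6 open.
Each open branch fixes some atoms; the unmentioned ones are free. Counting distinct full assignments: branch {A=1, B=0, C=0} (none free) contributes 1 new; branch {A=1, B=0, C=0} (none free) contributes 0 new; branch {A=1, B=1, C=0} (none free) contributes 1 new; branch {A=1, B=1, C=0} (none free) contributes 0 new; branch {A=1, B=1, C=0} (none free) contributes 0 new; branch {A=1, B=1, C=0} (none free) contributes 0 new. Total: 2.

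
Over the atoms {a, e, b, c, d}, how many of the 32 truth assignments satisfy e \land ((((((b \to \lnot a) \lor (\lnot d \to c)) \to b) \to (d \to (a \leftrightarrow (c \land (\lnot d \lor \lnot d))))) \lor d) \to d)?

8

Initial set: {(e \land ((((((b \to \lnot a) \lor (\lnot d \to c)) \to b) \to (d \to (a \leftrightarrow (c \land (\lnot d \lor \lnot d))))) \lor d) \to d))}.
(e \land ((((((b \to \lnot a) \lor (\lnot d \to c)) \to b) \to (d \to (a \leftrightarrow (c \land (\lnot d \lor \lnot d))))) \lor d) \to d)): α-rule — add e, ((((((b \to \lnot a) \lor (\lnot d \to c)) \to b) \to (d \to (a \leftrightarrow (c \land (\lnot d \lor \lnot d))))) \lor d) \to d).
((((((b \to \lnot a) \lor (\lnot d \to c)) \to b) \to (d \to (a \leftrightarrow (c \land (\lnot d \lor \lnot d))))) \lor d) \to d): β-rule — branch into \lnot (((((b \to \lnot a) \lor (\lnot d \to c)) \to b) \to (d \to (a \leftrightarrow (c \land (\lnot d \lor \lnot d))))) \lor d)  //  d.
  branch 1 (add \lnot (((((b \to \lnot a) \lor (\lnot d \to c)) \to b) \to (d \to (a \leftrightarrow (c \land (\lnot d \lor \lnot d))))) \lor d)):
    \lnot (((((b \to \lnot a) \lor (\lnot d \to c)) \to b) \to (d \to (a \leftrightarrow (c \land (\lnot d \lor \lnot d))))) \lor d): α-rule — add \lnot ((((b \to \lnot a) \lor (\lnot d \to c)) \to b) \to (d \to (a \leftrightarrow (c \land (\lnot d \lor \lnot d))))), \lnot d.
    \lnot ((((b \to \lnot a) \lor (\lnot d \to c)) \to b) \to (d \to (a \leftrightarrow (c \land (\lnot d \lor \lnot d))))): α-rule — add (((b \to \lnot a) \lor (\lnot d \to c)) \to b), \lnot (d \to (a \leftrightarrow (c \land (\lnot d \lor \lnot d)))).
    \lnot (d \to (a \leftrightarrow (c \land (\lnot d \lor \lnot d)))): α-rule — add d, \lnot (a \leftrightarrow (c \land (\lnot d \lor \lnot d))).
    × closes — contains both d and \lnot d.
  branch 2 (add d):
    ○ open, literals {d=true, e=true}.
1 branch closed, 1 open.
Each open branch fixes some atoms; the unmentioned ones are free. Counting distinct full assignments: branch {d=true, e=true} (a, b, c) contributes 8 new. Total: 8.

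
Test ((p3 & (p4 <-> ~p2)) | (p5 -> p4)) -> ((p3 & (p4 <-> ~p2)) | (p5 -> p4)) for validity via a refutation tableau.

Valid

Assume the negation and expand:
Initial set: {F (((p3 & (p4 <-> ~p2)) | (p5 -> p4)) -> ((p3 & (p4 <-> ~p2)) | (p5 -> p4)))}.
F (((p3 & (p4 <-> ~p2)) | (p5 -> p4)) -> ((p3 & (p4 <-> ~p2)) | (p5 -> p4))): α-rule — add T ((p3 & (p4 <-> ~p2)) | (p5 -> p4)), F ((p3 & (p4 <-> ~p2)) | (p5 -> p4)).
F ((p3 & (p4 <-> ~p2)) | (p5 -> p4)): α-rule — add F (p3 & (p4 <-> ~p2)), F (p5 -> p4).
F (p5 -> p4): α-rule — add T p5, F p4.
T ((p3 & (p4 <-> ~p2)) | (p5 -> p4)): β-rule — branch into T (p3 & (p4 <-> ~p2))  //  T (p5 -> p4).
  branch 1 (add T (p3 & (p4 <-> ~p2))):
    T (p3 & (p4 <-> ~p2)): α-rule — add T p3, T (p4 <-> ~p2).
    F (p3 & (p4 <-> ~p2)): β-rule — branch into F p3  //  F (p4 <-> ~p2).
      branch 1.1 (add F p3):
        × closes — contains both p3 and ~p3.
      branch 1.2 (add F (p4 <-> ~p2)):
        T (p4 <-> ~p2): β-rule — branch into T p4, T ~p2  //  F p4, F ~p2.
          branch 1.2.1 (add T p4, T ~p2):
            × closes — contains both p4 and ~p4.
          branch 1.2.2 (add F p4, F ~p2):
            F (p4 <-> ~p2): β-rule — branch into T p4, F ~p2  //  F p4, T ~p2.
              branch 1.2.2.1 (add T p4, F ~p2):
                × closes — contains both p4 and ~p4.
              branch 1.2.2.2 (add F p4, T ~p2):
                × closes — contains both p2 and ~p2.
  branch 2 (add T (p5 -> p4)):
    F (p3 & (p4 <-> ~p2)): β-rule — branch into F p3  //  F (p4 <-> ~p2).
      branch 2.1 (add F p3):
        T (p5 -> p4): β-rule — branch into F p5  //  T p4.
          branch 2.1.1 (add F p5):
            × closes — contains both p5 and ~p5.
          branch 2.1.2 (add T p4):
            × closes — contains both p4 and ~p4.
      branch 2.2 (add F (p4 <-> ~p2)):
        T (p5 -> p4): β-rule — branch into F p5  //  T p4.
          branch 2.2.1 (add F p5):
            × closes — contains both p5 and ~p5.
          branch 2.2.2 (add T p4):
            × closes — contains both p4 and ~p4.
All 8 branches close.
Every branch closed, so the negation is unsatisfiable and the formula is valid.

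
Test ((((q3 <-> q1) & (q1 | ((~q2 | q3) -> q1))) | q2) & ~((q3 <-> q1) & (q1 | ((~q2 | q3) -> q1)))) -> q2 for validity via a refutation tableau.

Valid

Assume the negation and expand:
Initial set: {~(((((q3 <-> q1) & (q1 | ((~q2 | q3) -> q1))) | q2) & ~((q3 <-> q1) & (q1 | ((~q2 | q3) -> q1)))) -> q2)}.
~(((((q3 <-> q1) & (q1 | ((~q2 | q3) -> q1))) | q2) & ~((q3 <-> q1) & (q1 | ((~q2 | q3) -> q1)))) -> q2): α-rule — add ((((q3 <-> q1) & (q1 | ((~q2 | q3) -> q1))) | q2) & ~((q3 <-> q1) & (q1 | ((~q2 | q3) -> q1)))), ~q2.
((((q3 <-> q1) & (q1 | ((~q2 | q3) -> q1))) | q2) & ~((q3 <-> q1) & (q1 | ((~q2 | q3) -> q1)))): α-rule — add (((q3 <-> q1) & (q1 | ((~q2 | q3) -> q1))) | q2), ~((q3 <-> q1) & (q1 | ((~q2 | q3) -> q1))).
(((q3 <-> q1) & (q1 | ((~q2 | q3) -> q1))) | q2): β-rule — branch into ((q3 <-> q1) & (q1 | ((~q2 | q3) -> q1)))  //  q2.
  branch 1 (add ((q3 <-> q1) & (q1 | ((~q2 | q3) -> q1)))):
    ((q3 <-> q1) & (q1 | ((~q2 | q3) -> q1))): α-rule — add (q3 <-> q1), (q1 | ((~q2 | q3) -> q1)).
    ~((q3 <-> q1) & (q1 | ((~q2 | q3) -> q1))): β-rule — branch into ~(q3 <-> q1)  //  ~(q1 | ((~q2 | q3) -> q1)).
      branch 1.1 (add ~(q3 <-> q1)):
        (q3 <-> q1): β-rule — branch into q3, q1  //  ~q3, ~q1.
          branch 1.1.1 (add q3, q1):
            (q1 | ((~q2 | q3) -> q1)): β-rule — branch into q1  //  ((~q2 | q3) -> q1).
              branch 1.1.1.1 (add q1):
                ~(q3 <-> q1): β-rule — branch into q3, ~q1  //  ~q3, q1.
                  branch 1.1.1.1.1 (add q3, ~q1):
                    × closes — contains both q1 and ~q1.
                  branch 1.1.1.1.2 (add ~q3, q1):
                    × closes — contains both q3 and ~q3.
              branch 1.1.1.2 (add ((~q2 | q3) -> q1)):
                ~(q3 <-> q1): β-rule — branch into q3, ~q1  //  ~q3, q1.
                  branch 1.1.1.2.1 (add q3, ~q1):
                    × closes — contains both q1 and ~q1.
                  branch 1.1.1.2.2 (add ~q3, q1):
                    × closes — contains both q3 and ~q3.
          branch 1.1.2 (add ~q3, ~q1):
            (q1 | ((~q2 | q3) -> q1)): β-rule — branch into q1  //  ((~q2 | q3) -> q1).
              branch 1.1.2.1 (add q1):
                × closes — contains both q1 and ~q1.
              branch 1.1.2.2 (add ((~q2 | q3) -> q1)):
                ~(q3 <-> q1): β-rule — branch into q3, ~q1  //  ~q3, q1.
                  branch 1.1.2.2.1 (add q3, ~q1):
                    × closes — contains both q3 and ~q3.
                  branch 1.1.2.2.2 (add ~q3, q1):
                    × closes — contains both q1 and ~q1.
      branch 1.2 (add ~(q1 | ((~q2 | q3) -> q1))):
        ~(q1 | ((~q2 | q3) -> q1)): α-rule — add ~q1, ~((~q2 | q3) -> q1).
        ~((~q2 | q3) -> q1): α-rule — add (~q2 | q3), ~q1.
        (q3 <-> q1): β-rule — branch into q3, q1  //  ~q3, ~q1.
          branch 1.2.1 (add q3, q1):
            × closes — contains both q1 and ~q1.
          branch 1.2.2 (add ~q3, ~q1):
            (q1 | ((~q2 | q3) -> q1)): β-rule — branch into q1  //  ((~q2 | q3) -> q1).
              branch 1.2.2.1 (add q1):
                × closes — contains both q1 and ~q1.
              branch 1.2.2.2 (add ((~q2 | q3) -> q1)):
                (~q2 | q3): β-rule — branch into ~q2  //  q3.
                  branch 1.2.2.2.1 (add ~q2):
                    ((~q2 | q3) -> q1): β-rule — branch into ~(~q2 | q3)  //  q1.
                      branch 1.2.2.2.1.1 (add ~(~q2 | q3)):
                        ~(~q2 | q3): α-rule — add ~~q2, ~q3.
                        × closes — contains both q2 and ~q2.
                      branch 1.2.2.2.1.2 (add q1):
                        × closes — contains both q1 and ~q1.
                  branch 1.2.2.2.2 (add q3):
                    × closes — contains both q3 and ~q3.
  branch 2 (add q2):
    × closes — contains both q2 and ~q2.
All 13 branches close.
Every branch closed, so the negation is unsatisfiable and the formula is valid.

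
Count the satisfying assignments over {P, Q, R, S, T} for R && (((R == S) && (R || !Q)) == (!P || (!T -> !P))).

8

Initial set: {(R && (((R == S) && (R || !Q)) == (!P || (!T -> !P))))}.
(R && (((R == S) && (R || !Q)) == (!P || (!T -> !P)))): α-rule — add R, (((R == S) && (R || !Q)) == (!P || (!T -> !P))).
(((R == S) && (R || !Q)) == (!P || (!T -> !P))): β-rule — branch into ((R == S) && (R || !Q)), (!P || (!T -> !P))  //  !((R == S) && (R || !Q)), !(!P || (!T -> !P)).
  branch 1 (add ((R == S) && (R || !Q)), (!P || (!T -> !P))):
    ((R == S) && (R || !Q)): α-rule — add (R == S), (R || !Q).
    (!P || (!T -> !P)): β-rule — branch into !P  //  (!T -> !P).
      branch 1.1 (add !P):
        (R == S): β-rule — branch into R, S  //  !R, !S.
          branch 1.1.1 (add R, S):
            (R || !Q): β-rule — branch into R  //  !Q.
              branch 1.1.1.1 (add R):
                ○ open, literals {P=false, R=true, S=true}.
              branch 1.1.1.2 (add !Q):
                ○ open, literals {P=false, Q=false, R=true, S=true}.
          branch 1.1.2 (add !R, !S):
            × closes — contains both R and !R.
      branch 1.2 (add (!T -> !P)):
        (R == S): β-rule — branch into R, S  //  !R, !S.
          branch 1.2.1 (add R, S):
            (R || !Q): β-rule — branch into R  //  !Q.
              branch 1.2.1.1 (add R):
                (!T -> !P): β-rule — branch into !!T  //  !P.
                  branch 1.2.1.1.1 (add !!T):
                    ○ open, literals {R=true, S=true, T=true}.
                  branch 1.2.1.1.2 (add !P):
                    ○ open, literals {P=false, R=true, S=true}.
              branch 1.2.1.2 (add !Q):
                (!T -> !P): β-rule — branch into !!T  //  !P.
                  branch 1.2.1.2.1 (add !!T):
                    ○ open, literals {Q=false, R=true, S=true, T=true}.
                  branch 1.2.1.2.2 (add !P):
                    ○ open, literals {P=false, Q=false, R=true, S=true}.
          branch 1.2.2 (add !R, !S):
            × closes — contains both R and !R.
  branch 2 (add !((R == S) && (R || !Q)), !(!P || (!T -> !P))):
    !(!P || (!T -> !P)): α-rule — add !!P, !(!T -> !P).
    !(!T -> !P): α-rule — add !T, !!P.
    !((R == S) && (R || !Q)): β-rule — branch into !(R == S)  //  !(R || !Q).
      branch 2.1 (add !(R == S)):
        !(R == S): β-rule — branch into R, !S  //  !R, S.
          branch 2.1.1 (add R, !S):
            ○ open, literals {P=true, R=true, S=false, T=false}.
          branch 2.1.2 (add !R, S):
            × closes — contains both R and !R.
      branch 2.2 (add !(R || !Q)):
        !(R || !Q): α-rule — add !R, !!Q.
        × closes — contains both R and !R.
4 branches closed, 7 open.
Each open branch fixes some atoms; the unmentioned ones are free. Counting distinct full assignments: branch {P=false, R=true, S=true} (Q, T) contributes 4 new; branch {P=false, Q=false, R=true, S=true} (T) contributes 0 new; branch {R=true, S=true, T=true} (P, Q) contributes 2 new; branch {P=false, R=true, S=true} (Q, T) contributes 0 new; branch {Q=false, R=true, S=true, T=true} (P) contributes 0 new; branch {P=false, Q=false, R=true, S=true} (T) contributes 0 new; branch {P=true, R=true, S=false, T=false} (Q) contributes 2 new. Total: 8.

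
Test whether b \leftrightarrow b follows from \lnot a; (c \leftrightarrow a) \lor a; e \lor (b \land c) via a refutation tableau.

Yes

Initial set: {\lnot a; ((c \leftrightarrow a) \lor a); (e \lor (b \land c)); \lnot (b \leftrightarrow b)}.
((c \leftrightarrow a) \lor a): β-rule — branch into (c \leftrightarrow a)  //  a.
  branch 1 (add (c \leftrightarrow a)):
    (e \lor (b \land c)): β-rule — branch into e  //  (b \land c).
      branch 1.1 (add e):
        \lnot (b \leftrightarrow b): β-rule — branch into b, \lnot b  //  \lnot b, b.
          branch 1.1.1 (add b, \lnot b):
            × closes — contains both b and \lnot b.
          branch 1.1.2 (add \lnot b, b):
            × closes — contains both b and \lnot b.
      branch 1.2 (add (b \land c)):
        (b \land c): α-rule — add b, c.
        \lnot (b \leftrightarrow b): β-rule — branch into b, \lnot b  //  \lnot b, b.
          branch 1.2.1 (add b, \lnot b):
            × closes — contains both b and \lnot b.
          branch 1.2.2 (add \lnot b, b):
            × closes — contains both b and \lnot b.
  branch 2 (add a):
    × closes — contains both a and \lnot a.
All 5 branches close.
Every branch closed, so the premises entail the conclusion.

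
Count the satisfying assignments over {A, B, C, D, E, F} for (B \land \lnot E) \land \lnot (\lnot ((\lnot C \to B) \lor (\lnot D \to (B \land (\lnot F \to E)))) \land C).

16

Initial set: {((B \land \lnot E) \land \lnot (\lnot ((\lnot C \to B) \lor (\lnot D \to (B \land (\lnot F \to E)))) \land C))}.
((B \land \lnot E) \land \lnot (\lnot ((\lnot C \to B) \lor (\lnot D \to (B \land (\lnot F \to E)))) \land C)): α-rule — add (B \land \lnot E), \lnot (\lnot ((\lnot C \to B) \lor (\lnot D \to (B \land (\lnot F \to E)))) \land C).
(B \land \lnot E): α-rule — add B, \lnot E.
\lnot (\lnot ((\lnot C \to B) \lor (\lnot D \to (B \land (\lnot F \to E)))) \land C): β-rule — branch into \lnot \lnot ((\lnot C \to B) \lor (\lnot D \to (B \land (\lnot F \to E))))  //  \lnot C.
  branch 1 (add \lnot \lnot ((\lnot C \to B) \lor (\lnot D \to (B \land (\lnot F \to E))))):
    \lnot \lnot ((\lnot C \to B) \lor (\lnot D \to (B \land (\lnot F \to E)))): β-rule — branch into (\lnot C \to B)  //  (\lnot D \to (B \land (\lnot F \to E))).
      branch 1.1 (add (\lnot C \to B)):
        (\lnot C \to B): β-rule — branch into \lnot \lnot C  //  B.
          branch 1.1.1 (add \lnot \lnot C):
            ○ open, literals {B=1, C=1, E=0}.
          branch 1.1.2 (add B):
            ○ open, literals {B=1, E=0}.
      branch 1.2 (add (\lnot D \to (B \land (\lnot F \to E)))):
        (\lnot D \to (B \land (\lnot F \to E))): β-rule — branch into \lnot \lnot D  //  (B \land (\lnot F \to E)).
          branch 1.2.1 (add \lnot \lnot D):
            ○ open, literals {B=1, D=1, E=0}.
          branch 1.2.2 (add (B \land (\lnot F \to E))):
            (B \land (\lnot F \to E)): α-rule — add B, (\lnot F \to E).
            (\lnot F \to E): β-rule — branch into \lnot \lnot F  //  E.
              branch 1.2.2.1 (add \lnot \lnot F):
                ○ open, literals {B=1, E=0, F=1}.
              branch 1.2.2.2 (add E):
                × closes — contains both E and \lnot E.
  branch 2 (add \lnot C):
    ○ open, literals {B=1, C=0, E=0}.
1 branch closed, 5 open.
Each open branch fixes some atoms; the unmentioned ones are free. Counting distinct full assignments: branch {B=1, C=1, E=0} (A, D, F) contributes 8 new; branch {B=1, E=0} (A, C, D, F) contributes 8 new; branch {B=1, D=1, E=0} (A, C, F) contributes 0 new; branch {B=1, E=0, F=1} (A, C, D) contributes 0 new; branch {B=1, C=0, E=0} (A, D, F) contributes 0 new. Total: 16.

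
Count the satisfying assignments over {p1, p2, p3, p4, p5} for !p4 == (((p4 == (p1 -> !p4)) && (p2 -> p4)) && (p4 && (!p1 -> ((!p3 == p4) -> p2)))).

10

Initial set: {T (!p4 == (((p4 == (p1 -> !p4)) && (p2 -> p4)) && (p4 && (!p1 -> ((!p3 == p4) -> p2)))))}.
T (!p4 == (((p4 == (p1 -> !p4)) && (p2 -> p4)) && (p4 && (!p1 -> ((!p3 == p4) -> p2))))): β-rule — branch into T !p4, T (((p4 == (p1 -> !p4)) && (p2 -> p4)) && (p4 && (!p1 -> ((!p3 == p4) -> p2))))  //  F !p4, F (((p4 == (p1 -> !p4)) && (p2 -> p4)) && (p4 && (!p1 -> ((!p3 == p4) -> p2)))).
  branch 1 (add T !p4, T (((p4 == (p1 -> !p4)) && (p2 -> p4)) && (p4 && (!p1 -> ((!p3 == p4) -> p2))))):
    T (((p4 == (p1 -> !p4)) && (p2 -> p4)) && (p4 && (!p1 -> ((!p3 == p4) -> p2)))): α-rule — add T ((p4 == (p1 -> !p4)) && (p2 -> p4)), T (p4 && (!p1 -> ((!p3 == p4) -> p2))).
    T ((p4 == (p1 -> !p4)) && (p2 -> p4)): α-rule — add T (p4 == (p1 -> !p4)), T (p2 -> p4).
    T (p4 && (!p1 -> ((!p3 == p4) -> p2))): α-rule — add T p4, T (!p1 -> ((!p3 == p4) -> p2)).
    × closes — contains both p4 and !p4.
  branch 2 (add F !p4, F (((p4 == (p1 -> !p4)) && (p2 -> p4)) && (p4 && (!p1 -> ((!p3 == p4) -> p2))))):
    F (((p4 == (p1 -> !p4)) && (p2 -> p4)) && (p4 && (!p1 -> ((!p3 == p4) -> p2)))): β-rule — branch into F ((p4 == (p1 -> !p4)) && (p2 -> p4))  //  F (p4 && (!p1 -> ((!p3 == p4) -> p2))).
      branch 2.1 (add F ((p4 == (p1 -> !p4)) && (p2 -> p4))):
        F ((p4 == (p1 -> !p4)) && (p2 -> p4)): β-rule — branch into F (p4 == (p1 -> !p4))  //  F (p2 -> p4).
          branch 2.1.1 (add F (p4 == (p1 -> !p4))):
            F (p4 == (p1 -> !p4)): β-rule — branch into T p4, F (p1 -> !p4)  //  F p4, T (p1 -> !p4).
              branch 2.1.1.1 (add T p4, F (p1 -> !p4)):
                F (p1 -> !p4): α-rule — add T p1, F !p4.
                ○ open, literals {p1=T, p4=T}.
              branch 2.1.1.2 (add F p4, T (p1 -> !p4)):
                × closes — contains both p4 and !p4.
          branch 2.1.2 (add F (p2 -> p4)):
            F (p2 -> p4): α-rule — add T p2, F p4.
            × closes — contains both p4 and !p4.
      branch 2.2 (add F (p4 && (!p1 -> ((!p3 == p4) -> p2)))):
        F (p4 && (!p1 -> ((!p3 == p4) -> p2))): β-rule — branch into F p4  //  F (!p1 -> ((!p3 == p4) -> p2)).
          branch 2.2.1 (add F p4):
            × closes — contains both p4 and !p4.
          branch 2.2.2 (add F (!p1 -> ((!p3 == p4) -> p2))):
            F (!p1 -> ((!p3 == p4) -> p2)): α-rule — add T !p1, F ((!p3 == p4) -> p2).
            F ((!p3 == p4) -> p2): α-rule — add T (!p3 == p4), F p2.
            T (!p3 == p4): β-rule — branch into T !p3, T p4  //  F !p3, F p4.
              branch 2.2.2.1 (add T !p3, T p4):
                ○ open, literals {p1=F, p2=F, p3=F, p4=T}.
              branch 2.2.2.2 (add F !p3, F p4):
                × closes — contains both p4 and !p4.
5 branches closed, 2 open.
Each open branch fixes some atoms; the unmentioned ones are free. Counting distinct full assignments: branch {p1=T, p4=T} (p2, p3, p5) contributes 8 new; branch {p1=F, p2=F, p3=F, p4=T} (p5) contributes 2 new. Total: 10.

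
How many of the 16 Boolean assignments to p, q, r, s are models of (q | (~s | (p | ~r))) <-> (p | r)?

11

Initial set: {((q | (~s | (p | ~r))) <-> (p | r))}.
((q | (~s | (p | ~r))) <-> (p | r)): β-rule — branch into (q | (~s | (p | ~r))), (p | r)  //  ~(q | (~s | (p | ~r))), ~(p | r).
  branch 1 (add (q | (~s | (p | ~r))), (p | r)):
    (q | (~s | (p | ~r))): β-rule — branch into q  //  (~s | (p | ~r)).
      branch 1.1 (add q):
        (p | r): β-rule — branch into p  //  r.
          branch 1.1.1 (add p):
            ○ open, literals {p=true, q=true}.
          branch 1.1.2 (add r):
            ○ open, literals {q=true, r=true}.
      branch 1.2 (add (~s | (p | ~r))):
        (p | r): β-rule — branch into p  //  r.
          branch 1.2.1 (add p):
            (~s | (p | ~r)): β-rule — branch into ~s  //  (p | ~r).
              branch 1.2.1.1 (add ~s):
                ○ open, literals {p=true, s=false}.
              branch 1.2.1.2 (add (p | ~r)):
                (p | ~r): β-rule — branch into p  //  ~r.
                  branch 1.2.1.2.1 (add p):
                    ○ open, literals {p=true}.
                  branch 1.2.1.2.2 (add ~r):
                    ○ open, literals {p=true, r=false}.
          branch 1.2.2 (add r):
            (~s | (p | ~r)): β-rule — branch into ~s  //  (p | ~r).
              branch 1.2.2.1 (add ~s):
                ○ open, literals {r=true, s=false}.
              branch 1.2.2.2 (add (p | ~r)):
                (p | ~r): β-rule — branch into p  //  ~r.
                  branch 1.2.2.2.1 (add p):
                    ○ open, literals {p=true, r=true}.
                  branch 1.2.2.2.2 (add ~r):
                    × closes — contains both r and ~r.
  branch 2 (add ~(q | (~s | (p | ~r))), ~(p | r)):
    ~(q | (~s | (p | ~r))): α-rule — add ~q, ~(~s | (p | ~r)).
    ~(p | r): α-rule — add ~p, ~r.
    ~(~s | (p | ~r)): α-rule — add ~~s, ~(p | ~r).
    ~(p | ~r): α-rule — add ~p, ~~r.
    × closes — contains both r and ~r.
2 branches closed, 7 open.
Each open branch fixes some atoms; the unmentioned ones are free. Counting distinct full assignments: branch {p=true, q=true} (r, s) contributes 4 new; branch {q=true, r=true} (p, s) contributes 2 new; branch {p=true, s=false} (q, r) contributes 2 new; branch {p=true} (q, r, s) contributes 2 new; branch {p=true, r=false} (q, s) contributes 0 new; branch {r=true, s=false} (p, q) contributes 1 new; branch {p=true, r=true} (q, s) contributes 0 new. Total: 11.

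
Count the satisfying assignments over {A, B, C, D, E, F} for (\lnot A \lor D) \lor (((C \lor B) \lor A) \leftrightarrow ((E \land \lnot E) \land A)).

48

Initial set: {((\lnot A \lor D) \lor (((C \lor B) \lor A) \leftrightarrow ((E \land \lnot E) \land A)))}.
((\lnot A \lor D) \lor (((C \lor B) \lor A) \leftrightarrow ((E \land \lnot E) \land A))): β-rule — branch into (\lnot A \lor D)  //  (((C \lor B) \lor A) \leftrightarrow ((E \land \lnot E) \land A)).
  branch 1 (add (\lnot A \lor D)):
    (\lnot A \lor D): β-rule — branch into \lnot A  //  D.
      branch 1.1 (add \lnot A):
        ○ open, literals {A=false}.
      branch 1.2 (add D):
        ○ open, literals {D=true}.
  branch 2 (add (((C \lor B) \lor A) \leftrightarrow ((E \land \lnot E) \land A))):
    (((C \lor B) \lor A) \leftrightarrow ((E \land \lnot E) \land A)): β-rule — branch into ((C \lor B) \lor A), ((E \land \lnot E) \land A)  //  \lnot ((C \lor B) \lor A), \lnot ((E \land \lnot E) \land A).
      branch 2.1 (add ((C \lor B) \lor A), ((E \land \lnot E) \land A)):
        ((E \land \lnot E) \land A): α-rule — add (E \land \lnot E), A.
        (E \land \lnot E): α-rule — add E, \lnot E.
        × closes — contains both E and \lnot E.
      branch 2.2 (add \lnot ((C \lor B) \lor A), \lnot ((E \land \lnot E) \land A)):
        \lnot ((C \lor B) \lor A): α-rule — add \lnot (C \lor B), \lnot A.
        \lnot (C \lor B): α-rule — add \lnot C, \lnot B.
        \lnot ((E \land \lnot E) \land A): β-rule — branch into \lnot (E \land \lnot E)  //  \lnot A.
          branch 2.2.1 (add \lnot (E \land \lnot E)):
            \lnot (E \land \lnot E): β-rule — branch into \lnot E  //  \lnot \lnot E.
              branch 2.2.1.1 (add \lnot E):
                ○ open, literals {A=false, B=false, C=false, E=false}.
              branch 2.2.1.2 (add \lnot \lnot E):
                ○ open, literals {A=false, B=false, C=false, E=true}.
          branch 2.2.2 (add \lnot A):
            ○ open, literals {A=false, B=false, C=false}.
1 branch closed, 5 open.
Each open branch fixes some atoms; the unmentioned ones are free. Counting distinct full assignments: branch {A=false} (B, C, D, E, F) contributes 32 new; branch {D=true} (A, B, C, E, F) contributes 16 new; branch {A=false, B=false, C=false, E=false} (D, F) contributes 0 new; branch {A=false, B=false, C=false, E=true} (D, F) contributes 0 new; branch {A=false, B=false, C=false} (D, E, F) contributes 0 new. Total: 48.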